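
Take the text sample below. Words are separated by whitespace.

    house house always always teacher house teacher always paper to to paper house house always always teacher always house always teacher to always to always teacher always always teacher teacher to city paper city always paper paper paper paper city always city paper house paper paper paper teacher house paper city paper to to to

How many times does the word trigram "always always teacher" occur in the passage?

3

Scanning the 53 overlapping trigram windows for "always always teacher":
  position 3–5: always always teacher
  position 15–17: always always teacher
  position 27–29: always always teacher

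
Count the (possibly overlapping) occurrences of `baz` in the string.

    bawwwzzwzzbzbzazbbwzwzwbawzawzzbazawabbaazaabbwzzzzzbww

1

Sliding a length-3 window over the 55 characters (53 positions):
  position 32–34: baz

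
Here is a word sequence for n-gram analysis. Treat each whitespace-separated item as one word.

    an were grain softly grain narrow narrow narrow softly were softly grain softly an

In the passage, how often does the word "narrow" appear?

Scanning the 14 tokens for "narrow":
  position 6: narrow
  position 7: narrow
  position 8: narrow

3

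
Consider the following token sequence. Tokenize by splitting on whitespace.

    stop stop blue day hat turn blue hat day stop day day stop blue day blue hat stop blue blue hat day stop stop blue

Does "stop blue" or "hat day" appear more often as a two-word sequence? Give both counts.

"stop blue": 4 occurrences
"hat day": 2 occurrences

"stop blue" (4 vs 2)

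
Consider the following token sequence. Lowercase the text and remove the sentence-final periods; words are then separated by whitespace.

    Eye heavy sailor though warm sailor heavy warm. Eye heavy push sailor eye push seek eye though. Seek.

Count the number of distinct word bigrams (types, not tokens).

18 tokens → 17 bigram windows in total.
Repeated bigrams (each contributes count−1 duplicates):
  eye heavy: 2
1 duplicate windows → 17 − 1 = 16 distinct.

16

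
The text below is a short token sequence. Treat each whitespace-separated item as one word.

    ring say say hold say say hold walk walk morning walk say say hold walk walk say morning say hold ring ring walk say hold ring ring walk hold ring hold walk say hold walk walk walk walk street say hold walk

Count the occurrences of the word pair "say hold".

7

Scanning the 41 overlapping bigram windows for "say hold":
  position 3–4: say hold
  position 6–7: say hold
  position 13–14: say hold
  position 19–20: say hold
  position 24–25: say hold
  position 33–34: say hold
  position 40–41: say hold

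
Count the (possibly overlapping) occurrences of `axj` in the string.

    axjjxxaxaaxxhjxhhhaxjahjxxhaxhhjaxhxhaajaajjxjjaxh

Sliding a length-3 window over the 50 characters (48 positions):
  position 1–3: axj
  position 19–21: axj

2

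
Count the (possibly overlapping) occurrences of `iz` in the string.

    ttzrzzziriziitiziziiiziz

Sliding a length-2 window over the 24 characters (23 positions):
  position 10–11: iz
  position 15–16: iz
  position 17–18: iz
  position 21–22: iz
  position 23–24: iz

5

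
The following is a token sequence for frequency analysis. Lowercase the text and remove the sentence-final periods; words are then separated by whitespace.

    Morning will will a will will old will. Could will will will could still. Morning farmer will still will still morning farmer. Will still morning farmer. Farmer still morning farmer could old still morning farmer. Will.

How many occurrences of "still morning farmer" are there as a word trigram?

Scanning the 34 overlapping trigram windows for "still morning farmer":
  position 14–16: still morning farmer
  position 20–22: still morning farmer
  position 24–26: still morning farmer
  position 28–30: still morning farmer
  position 33–35: still morning farmer

5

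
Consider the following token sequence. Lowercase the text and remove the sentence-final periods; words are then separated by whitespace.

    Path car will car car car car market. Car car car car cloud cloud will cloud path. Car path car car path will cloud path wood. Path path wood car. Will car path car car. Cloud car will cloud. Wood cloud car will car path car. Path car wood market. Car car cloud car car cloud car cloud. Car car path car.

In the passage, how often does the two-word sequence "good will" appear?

Scanning the 61 overlapping bigram windows for "good will":
  (none found)

0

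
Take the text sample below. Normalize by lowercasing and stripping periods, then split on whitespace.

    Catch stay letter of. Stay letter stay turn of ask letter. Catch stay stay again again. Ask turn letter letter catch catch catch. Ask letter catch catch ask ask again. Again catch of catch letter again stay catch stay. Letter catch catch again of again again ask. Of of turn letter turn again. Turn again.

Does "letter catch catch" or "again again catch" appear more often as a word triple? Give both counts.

"letter catch catch" (3 vs 1)

"letter catch catch": 3 occurrences
"again again catch": 1 occurrence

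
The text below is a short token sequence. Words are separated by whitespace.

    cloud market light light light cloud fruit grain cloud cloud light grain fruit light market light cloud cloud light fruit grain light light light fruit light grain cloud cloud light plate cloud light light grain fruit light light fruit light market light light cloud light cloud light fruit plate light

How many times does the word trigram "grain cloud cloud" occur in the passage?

Scanning the 48 overlapping trigram windows for "grain cloud cloud":
  position 8–10: grain cloud cloud
  position 27–29: grain cloud cloud

2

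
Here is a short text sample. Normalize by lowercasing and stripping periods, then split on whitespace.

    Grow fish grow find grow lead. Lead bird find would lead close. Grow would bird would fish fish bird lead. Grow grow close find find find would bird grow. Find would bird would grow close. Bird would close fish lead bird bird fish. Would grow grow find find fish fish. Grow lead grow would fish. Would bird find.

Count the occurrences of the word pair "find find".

Scanning the 57 overlapping bigram windows for "find find":
  position 24–25: find find
  position 25–26: find find
  position 47–48: find find

3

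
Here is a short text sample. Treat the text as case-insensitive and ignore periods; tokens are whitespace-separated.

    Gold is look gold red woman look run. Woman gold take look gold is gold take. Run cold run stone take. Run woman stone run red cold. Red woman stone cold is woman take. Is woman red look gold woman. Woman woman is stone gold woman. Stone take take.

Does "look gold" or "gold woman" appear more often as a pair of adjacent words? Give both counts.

"look gold": 3 occurrences
"gold woman": 2 occurrences

"look gold" (3 vs 2)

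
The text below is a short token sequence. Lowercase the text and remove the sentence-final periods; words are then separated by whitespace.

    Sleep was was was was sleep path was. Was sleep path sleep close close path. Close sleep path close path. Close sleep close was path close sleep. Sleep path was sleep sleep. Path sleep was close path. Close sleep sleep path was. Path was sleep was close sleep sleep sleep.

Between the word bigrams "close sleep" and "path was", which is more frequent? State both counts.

"close sleep" (5 vs 4)

"close sleep": 5 occurrences
"path was": 4 occurrences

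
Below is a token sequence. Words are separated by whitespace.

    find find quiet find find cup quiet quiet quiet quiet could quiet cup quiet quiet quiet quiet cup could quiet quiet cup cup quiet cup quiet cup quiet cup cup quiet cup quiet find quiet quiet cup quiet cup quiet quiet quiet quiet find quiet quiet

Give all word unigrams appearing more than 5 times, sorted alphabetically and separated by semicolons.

cup; find; quiet

Unigram counts meeting the condition (more than 5 times):
  cup: 12
  find: 6
  quiet: 26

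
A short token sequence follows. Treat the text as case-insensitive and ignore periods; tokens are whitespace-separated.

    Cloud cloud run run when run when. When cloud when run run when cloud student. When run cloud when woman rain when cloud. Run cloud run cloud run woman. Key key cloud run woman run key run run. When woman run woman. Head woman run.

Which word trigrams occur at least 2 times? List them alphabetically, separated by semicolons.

Trigram counts meeting the condition (at least 2 times):
  cloud run cloud: 2
  cloud run woman: 2
  run cloud run: 2
  run run when: 3

cloud run cloud; cloud run woman; run cloud run; run run when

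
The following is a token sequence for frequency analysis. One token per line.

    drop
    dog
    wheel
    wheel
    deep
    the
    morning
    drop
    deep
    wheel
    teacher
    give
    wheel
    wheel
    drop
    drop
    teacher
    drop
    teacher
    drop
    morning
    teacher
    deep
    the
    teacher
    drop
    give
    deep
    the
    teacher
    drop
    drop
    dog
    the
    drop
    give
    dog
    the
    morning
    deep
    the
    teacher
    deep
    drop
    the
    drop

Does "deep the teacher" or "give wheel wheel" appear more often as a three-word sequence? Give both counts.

"deep the teacher": 3 occurrences
"give wheel wheel": 1 occurrence

"deep the teacher" (3 vs 1)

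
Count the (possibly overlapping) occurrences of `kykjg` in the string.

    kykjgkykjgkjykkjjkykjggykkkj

3

Sliding a length-5 window over the 28 characters (24 positions):
  position 1–5: kykjg
  position 6–10: kykjg
  position 18–22: kykjg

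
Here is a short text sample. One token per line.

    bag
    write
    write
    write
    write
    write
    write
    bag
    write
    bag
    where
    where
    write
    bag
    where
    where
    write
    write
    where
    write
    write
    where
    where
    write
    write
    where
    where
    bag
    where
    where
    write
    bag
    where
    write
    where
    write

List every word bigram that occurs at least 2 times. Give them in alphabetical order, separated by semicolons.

bag where; bag write; where where; where write; write bag; write where; write write

Bigram counts meeting the condition (at least 2 times):
  bag where: 4
  bag write: 2
  where where: 5
  where write: 7
  write bag: 4
  write where: 4
  write write: 8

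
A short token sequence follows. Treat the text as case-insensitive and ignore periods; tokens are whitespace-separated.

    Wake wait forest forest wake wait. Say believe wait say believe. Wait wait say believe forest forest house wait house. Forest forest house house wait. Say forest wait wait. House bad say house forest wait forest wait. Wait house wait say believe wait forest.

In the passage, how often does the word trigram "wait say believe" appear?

4

Scanning the 42 overlapping trigram windows for "wait say believe":
  position 6–8: wait say believe
  position 9–11: wait say believe
  position 13–15: wait say believe
  position 40–42: wait say believe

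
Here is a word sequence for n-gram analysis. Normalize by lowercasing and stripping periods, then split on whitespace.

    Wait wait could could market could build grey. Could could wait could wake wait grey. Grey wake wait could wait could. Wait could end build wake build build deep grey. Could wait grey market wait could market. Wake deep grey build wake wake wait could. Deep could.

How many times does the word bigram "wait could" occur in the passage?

Scanning the 46 overlapping bigram windows for "wait could":
  position 2–3: wait could
  position 11–12: wait could
  position 18–19: wait could
  position 20–21: wait could
  position 22–23: wait could
  position 35–36: wait could
  position 44–45: wait could

7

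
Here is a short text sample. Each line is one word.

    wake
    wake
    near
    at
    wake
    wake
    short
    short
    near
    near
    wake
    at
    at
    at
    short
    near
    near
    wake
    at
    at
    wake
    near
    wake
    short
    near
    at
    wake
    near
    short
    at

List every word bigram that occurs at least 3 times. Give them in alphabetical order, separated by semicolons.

Bigram counts meeting the condition (at least 3 times):
  at at: 3
  at wake: 3
  near wake: 3
  short near: 3
  wake near: 3

at at; at wake; near wake; short near; wake near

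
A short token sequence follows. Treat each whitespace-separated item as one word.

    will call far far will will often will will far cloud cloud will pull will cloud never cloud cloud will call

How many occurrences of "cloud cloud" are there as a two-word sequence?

Scanning the 20 overlapping bigram windows for "cloud cloud":
  position 11–12: cloud cloud
  position 18–19: cloud cloud

2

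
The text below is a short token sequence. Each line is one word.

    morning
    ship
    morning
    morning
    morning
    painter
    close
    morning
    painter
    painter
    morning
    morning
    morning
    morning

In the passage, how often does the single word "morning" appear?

9

Scanning the 14 tokens for "morning":
  position 1: morning
  position 3: morning
  position 4: morning
  position 5: morning
  position 8: morning
  position 11: morning
  position 12: morning
  position 13: morning
  position 14: morning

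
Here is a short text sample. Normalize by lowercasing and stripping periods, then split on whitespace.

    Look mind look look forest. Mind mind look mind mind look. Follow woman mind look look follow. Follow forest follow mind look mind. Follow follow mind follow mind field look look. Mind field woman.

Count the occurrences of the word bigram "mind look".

Scanning the 33 overlapping bigram windows for "mind look":
  position 2–3: mind look
  position 7–8: mind look
  position 10–11: mind look
  position 14–15: mind look
  position 21–22: mind look

5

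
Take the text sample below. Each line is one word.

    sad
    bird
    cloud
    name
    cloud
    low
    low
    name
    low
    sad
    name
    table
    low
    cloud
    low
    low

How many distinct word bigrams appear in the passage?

16 tokens → 15 bigram windows in total.
Repeated bigrams (each contributes count−1 duplicates):
  cloud low: 2
  low low: 2
2 duplicate windows → 15 − 2 = 13 distinct.

13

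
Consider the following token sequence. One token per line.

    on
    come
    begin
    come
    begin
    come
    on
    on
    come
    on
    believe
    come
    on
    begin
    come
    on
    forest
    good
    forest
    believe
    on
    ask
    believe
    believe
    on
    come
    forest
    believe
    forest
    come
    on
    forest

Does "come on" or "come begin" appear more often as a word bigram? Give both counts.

"come on" (5 vs 2)

"come on": 5 occurrences
"come begin": 2 occurrences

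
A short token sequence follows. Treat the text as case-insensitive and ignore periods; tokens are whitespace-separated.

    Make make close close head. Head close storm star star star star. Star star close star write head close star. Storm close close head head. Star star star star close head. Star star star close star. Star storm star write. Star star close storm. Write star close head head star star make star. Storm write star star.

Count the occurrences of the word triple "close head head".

Scanning the 55 overlapping trigram windows for "close head head":
  position 4–6: close head head
  position 23–25: close head head
  position 47–49: close head head

3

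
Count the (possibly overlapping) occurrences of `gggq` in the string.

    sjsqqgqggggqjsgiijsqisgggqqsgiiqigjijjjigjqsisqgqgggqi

3

Sliding a length-4 window over the 54 characters (51 positions):
  position 9–12: gggq
  position 23–26: gggq
  position 50–53: gggq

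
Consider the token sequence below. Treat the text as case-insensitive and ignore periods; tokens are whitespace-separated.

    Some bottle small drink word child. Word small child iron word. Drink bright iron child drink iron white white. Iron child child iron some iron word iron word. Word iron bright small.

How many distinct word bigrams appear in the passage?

26

32 tokens → 31 bigram windows in total.
Repeated bigrams (each contributes count−1 duplicates):
  iron word: 3
  child iron: 2
  iron child: 2
  word iron: 2
5 duplicate windows → 31 − 5 = 26 distinct.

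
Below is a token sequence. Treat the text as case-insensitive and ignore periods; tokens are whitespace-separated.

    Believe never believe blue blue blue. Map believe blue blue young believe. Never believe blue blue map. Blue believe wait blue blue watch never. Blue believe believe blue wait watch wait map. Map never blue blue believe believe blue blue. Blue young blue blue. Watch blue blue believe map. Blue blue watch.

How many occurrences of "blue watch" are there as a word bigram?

Scanning the 51 overlapping bigram windows for "blue watch":
  position 22–23: blue watch
  position 44–45: blue watch
  position 51–52: blue watch

3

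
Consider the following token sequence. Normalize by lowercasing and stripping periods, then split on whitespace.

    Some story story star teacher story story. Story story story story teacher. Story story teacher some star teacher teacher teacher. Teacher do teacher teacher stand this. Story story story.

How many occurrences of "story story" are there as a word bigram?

9

Scanning the 28 overlapping bigram windows for "story story":
  position 2–3: story story
  position 6–7: story story
  position 7–8: story story
  position 8–9: story story
  position 9–10: story story
  position 10–11: story story
  position 13–14: story story
  position 27–28: story story
  position 28–29: story story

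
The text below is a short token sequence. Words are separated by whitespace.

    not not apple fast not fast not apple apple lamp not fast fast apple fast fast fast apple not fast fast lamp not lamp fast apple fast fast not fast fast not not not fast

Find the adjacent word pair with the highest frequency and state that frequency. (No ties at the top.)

Bigram frequencies (highest first):
  fast fast: 6
  not fast: 5
  fast not: 4
  not not: 3
  apple fast: 3
  fast apple: 3
  … (8 more, each ≤ 2)

"fast fast", 6 times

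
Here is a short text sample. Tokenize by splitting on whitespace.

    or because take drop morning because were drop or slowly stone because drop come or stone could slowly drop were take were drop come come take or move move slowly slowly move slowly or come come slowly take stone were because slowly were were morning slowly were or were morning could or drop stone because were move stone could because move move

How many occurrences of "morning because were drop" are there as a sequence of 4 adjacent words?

Scanning the 59 overlapping 4-gram windows for "morning because were drop":
  position 5–8: morning because were drop

1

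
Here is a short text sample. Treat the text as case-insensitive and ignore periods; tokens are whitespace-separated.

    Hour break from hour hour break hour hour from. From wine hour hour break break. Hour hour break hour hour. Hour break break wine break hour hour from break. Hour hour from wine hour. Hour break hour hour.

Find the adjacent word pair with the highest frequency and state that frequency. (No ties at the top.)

Bigram frequencies (highest first):
  hour hour: 10
  hour break: 6
  break hour: 6
  hour from: 3
  from wine: 2
  wine hour: 2
  … (7 more, each ≤ 2)

"hour hour", 10 times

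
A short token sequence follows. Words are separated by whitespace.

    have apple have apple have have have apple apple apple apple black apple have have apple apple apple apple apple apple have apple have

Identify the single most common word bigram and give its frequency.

Bigram frequencies (highest first):
  apple apple: 8
  have apple: 5
  apple have: 5
  have have: 3
  apple black: 1
  black apple: 1

"apple apple", 8 times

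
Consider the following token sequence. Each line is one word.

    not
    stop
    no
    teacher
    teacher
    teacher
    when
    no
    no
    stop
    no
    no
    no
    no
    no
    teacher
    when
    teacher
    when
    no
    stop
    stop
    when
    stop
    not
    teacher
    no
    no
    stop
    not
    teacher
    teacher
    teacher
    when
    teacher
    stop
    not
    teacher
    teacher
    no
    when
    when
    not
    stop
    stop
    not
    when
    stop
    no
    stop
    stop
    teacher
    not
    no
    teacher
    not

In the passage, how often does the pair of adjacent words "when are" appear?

Scanning the 55 overlapping bigram windows for "when are":
  (none found)

0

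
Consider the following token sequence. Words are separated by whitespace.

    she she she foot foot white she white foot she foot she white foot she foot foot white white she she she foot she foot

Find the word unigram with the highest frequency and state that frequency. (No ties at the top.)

Unigram frequencies (highest first):
  she: 11
  foot: 9
  white: 5

"she", 11 times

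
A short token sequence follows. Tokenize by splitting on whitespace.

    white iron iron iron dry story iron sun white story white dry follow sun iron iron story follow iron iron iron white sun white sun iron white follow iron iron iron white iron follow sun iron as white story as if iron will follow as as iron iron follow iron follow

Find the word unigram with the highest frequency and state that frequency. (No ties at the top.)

"iron", 19 times

Unigram frequencies (highest first):
  iron: 19
  white: 8
  follow: 7
  sun: 5
  story: 4
  as: 4
  … (3 more, each ≤ 2)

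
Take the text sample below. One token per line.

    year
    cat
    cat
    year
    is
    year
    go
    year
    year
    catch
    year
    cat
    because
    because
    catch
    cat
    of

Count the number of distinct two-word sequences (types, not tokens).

15

17 tokens → 16 bigram windows in total.
Repeated bigrams (each contributes count−1 duplicates):
  year cat: 2
1 duplicate windows → 16 − 1 = 15 distinct.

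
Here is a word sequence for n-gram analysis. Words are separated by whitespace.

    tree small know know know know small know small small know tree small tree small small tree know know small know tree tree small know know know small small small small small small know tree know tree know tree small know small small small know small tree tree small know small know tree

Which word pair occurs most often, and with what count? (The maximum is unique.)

"small know", 10 times

Bigram frequencies (highest first):
  small know: 10
  small small: 9
  know small: 7
  tree small: 6
  know know: 6
  know tree: 6
  … (3 more, each ≤ 3)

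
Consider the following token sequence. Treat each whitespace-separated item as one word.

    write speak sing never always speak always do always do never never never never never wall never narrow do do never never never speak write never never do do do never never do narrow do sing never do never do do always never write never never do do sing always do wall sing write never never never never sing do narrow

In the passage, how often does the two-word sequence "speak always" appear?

1

Scanning the 60 overlapping bigram windows for "speak always":
  position 6–7: speak always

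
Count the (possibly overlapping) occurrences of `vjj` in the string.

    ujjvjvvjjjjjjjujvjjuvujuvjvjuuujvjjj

3

Sliding a length-3 window over the 36 characters (34 positions):
  position 7–9: vjj
  position 17–19: vjj
  position 33–35: vjj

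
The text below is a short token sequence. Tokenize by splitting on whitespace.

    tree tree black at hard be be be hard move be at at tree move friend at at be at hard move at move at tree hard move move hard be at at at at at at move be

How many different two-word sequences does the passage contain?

21

39 tokens → 38 bigram windows in total.
Repeated bigrams (each contributes count−1 duplicates):
  at at: 7
  be at: 3
  hard move: 3
  at hard: 2
  at move: 2
  at tree: 2
  be be: 2
  hard be: 2
  … (2 more repeated)
17 duplicate windows → 38 − 17 = 21 distinct.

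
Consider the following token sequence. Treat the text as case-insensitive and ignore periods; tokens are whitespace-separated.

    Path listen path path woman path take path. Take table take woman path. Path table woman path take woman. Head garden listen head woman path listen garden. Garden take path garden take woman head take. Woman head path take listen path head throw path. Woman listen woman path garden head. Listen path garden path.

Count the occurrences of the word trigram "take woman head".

Scanning the 52 overlapping trigram windows for "take woman head":
  position 18–20: take woman head
  position 32–34: take woman head
  position 35–37: take woman head

3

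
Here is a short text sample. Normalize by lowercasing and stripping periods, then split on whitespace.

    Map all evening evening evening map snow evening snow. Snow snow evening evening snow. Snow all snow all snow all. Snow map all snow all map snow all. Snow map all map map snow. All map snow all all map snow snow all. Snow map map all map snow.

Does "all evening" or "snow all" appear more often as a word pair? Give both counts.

"snow all" (8 vs 1)

"all evening": 1 occurrence
"snow all": 8 occurrences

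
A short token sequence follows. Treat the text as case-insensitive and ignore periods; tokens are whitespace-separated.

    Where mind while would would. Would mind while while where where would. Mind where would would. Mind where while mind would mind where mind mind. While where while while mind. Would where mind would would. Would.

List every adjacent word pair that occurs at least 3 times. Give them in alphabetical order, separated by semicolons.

Bigram counts meeting the condition (at least 3 times):
  mind where: 3
  mind while: 3
  mind would: 3
  where mind: 3
  would mind: 4
  would would: 5

mind where; mind while; mind would; where mind; would mind; would would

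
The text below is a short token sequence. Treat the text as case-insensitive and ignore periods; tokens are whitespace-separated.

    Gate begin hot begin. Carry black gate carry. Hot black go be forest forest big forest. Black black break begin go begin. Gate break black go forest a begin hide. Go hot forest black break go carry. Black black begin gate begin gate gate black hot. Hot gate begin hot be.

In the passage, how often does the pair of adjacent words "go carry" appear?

Scanning the 50 overlapping bigram windows for "go carry":
  position 36–37: go carry

1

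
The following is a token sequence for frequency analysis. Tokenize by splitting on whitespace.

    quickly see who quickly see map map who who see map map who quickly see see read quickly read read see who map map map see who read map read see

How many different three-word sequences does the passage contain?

26

31 tokens → 29 trigram windows in total.
Repeated trigrams (each contributes count−1 duplicates):
  map map who: 2
  see map map: 2
  who quickly see: 2
3 duplicate windows → 29 − 3 = 26 distinct.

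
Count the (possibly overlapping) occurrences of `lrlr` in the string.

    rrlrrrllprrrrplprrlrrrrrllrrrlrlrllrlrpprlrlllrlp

2

Sliding a length-4 window over the 49 characters (46 positions):
  position 30–33: lrlr
  position 35–38: lrlr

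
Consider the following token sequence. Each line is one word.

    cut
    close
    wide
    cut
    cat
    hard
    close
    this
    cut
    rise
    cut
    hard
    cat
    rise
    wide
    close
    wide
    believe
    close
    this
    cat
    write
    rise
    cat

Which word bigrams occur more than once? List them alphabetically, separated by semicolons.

close this; close wide

Bigram counts meeting the condition (more than once):
  close this: 2
  close wide: 2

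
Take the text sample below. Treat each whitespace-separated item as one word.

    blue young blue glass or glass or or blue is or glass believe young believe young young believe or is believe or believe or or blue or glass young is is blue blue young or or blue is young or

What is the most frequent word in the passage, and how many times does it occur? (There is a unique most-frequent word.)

Unigram frequencies (highest first):
  or: 12
  blue: 7
  young: 7
  is: 5
  believe: 5
  glass: 4

"or", 12 times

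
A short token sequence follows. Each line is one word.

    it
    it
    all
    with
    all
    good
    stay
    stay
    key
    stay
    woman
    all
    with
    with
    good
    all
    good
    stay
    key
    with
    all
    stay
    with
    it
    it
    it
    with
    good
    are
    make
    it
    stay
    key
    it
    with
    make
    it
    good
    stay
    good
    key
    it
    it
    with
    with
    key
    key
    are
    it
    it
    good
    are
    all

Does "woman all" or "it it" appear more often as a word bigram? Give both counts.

"woman all": 1 occurrence
"it it": 5 occurrences

"it it" (5 vs 1)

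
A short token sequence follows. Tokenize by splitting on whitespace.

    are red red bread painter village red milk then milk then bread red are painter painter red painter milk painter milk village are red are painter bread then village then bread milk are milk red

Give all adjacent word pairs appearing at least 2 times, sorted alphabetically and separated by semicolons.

are painter; are red; milk then; painter milk; red are; then bread

Bigram counts meeting the condition (at least 2 times):
  are painter: 2
  are red: 2
  milk then: 2
  painter milk: 2
  red are: 2
  then bread: 2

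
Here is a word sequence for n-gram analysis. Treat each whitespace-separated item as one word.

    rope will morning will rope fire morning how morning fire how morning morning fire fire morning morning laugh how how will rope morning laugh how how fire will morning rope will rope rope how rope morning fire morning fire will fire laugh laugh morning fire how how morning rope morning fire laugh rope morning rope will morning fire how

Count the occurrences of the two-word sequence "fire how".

Scanning the 58 overlapping bigram windows for "fire how":
  position 10–11: fire how
  position 45–46: fire how
  position 58–59: fire how

3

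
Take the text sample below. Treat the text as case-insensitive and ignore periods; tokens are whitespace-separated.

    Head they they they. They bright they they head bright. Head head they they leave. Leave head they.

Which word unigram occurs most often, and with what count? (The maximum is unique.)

Unigram frequencies (highest first):
  they: 9
  head: 5
  bright: 2
  leave: 2

"they", 9 times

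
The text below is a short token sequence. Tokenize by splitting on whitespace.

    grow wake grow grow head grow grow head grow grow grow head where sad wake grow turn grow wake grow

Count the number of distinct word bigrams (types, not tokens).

20 tokens → 19 bigram windows in total.
Repeated bigrams (each contributes count−1 duplicates):
  grow grow: 4
  grow head: 3
  wake grow: 3
  grow wake: 2
  head grow: 2
9 duplicate windows → 19 − 9 = 10 distinct.

10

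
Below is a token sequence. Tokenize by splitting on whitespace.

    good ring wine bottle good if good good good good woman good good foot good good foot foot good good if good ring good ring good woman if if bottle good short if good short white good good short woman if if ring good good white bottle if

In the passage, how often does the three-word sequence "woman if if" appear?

Scanning the 46 overlapping trigram windows for "woman if if":
  position 27–29: woman if if
  position 40–42: woman if if

2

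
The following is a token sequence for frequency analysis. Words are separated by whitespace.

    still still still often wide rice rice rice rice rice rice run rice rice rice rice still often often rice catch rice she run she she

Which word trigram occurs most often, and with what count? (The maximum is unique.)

"rice rice rice", 6 times

Trigram frequencies (highest first):
  rice rice rice: 6
  still still still: 1
  still still often: 1
  still often wide: 1
  often wide rice: 1
  wide rice rice: 1
  … (13 more, each ≤ 1)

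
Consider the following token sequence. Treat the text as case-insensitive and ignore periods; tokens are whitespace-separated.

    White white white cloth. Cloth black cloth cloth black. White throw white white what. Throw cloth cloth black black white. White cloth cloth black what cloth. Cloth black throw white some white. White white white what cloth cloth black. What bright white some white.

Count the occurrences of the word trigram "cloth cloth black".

6

Scanning the 42 overlapping trigram windows for "cloth cloth black":
  position 4–6: cloth cloth black
  position 7–9: cloth cloth black
  position 16–18: cloth cloth black
  position 22–24: cloth cloth black
  position 26–28: cloth cloth black
  position 37–39: cloth cloth black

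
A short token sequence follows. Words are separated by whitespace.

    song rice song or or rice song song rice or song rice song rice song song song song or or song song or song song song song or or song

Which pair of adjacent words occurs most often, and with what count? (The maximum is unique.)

Bigram frequencies (highest first):
  song song: 8
  song rice: 4
  rice song: 4
  song or: 4
  or song: 4
  or or: 3
  … (2 more, each ≤ 1)

"song song", 8 times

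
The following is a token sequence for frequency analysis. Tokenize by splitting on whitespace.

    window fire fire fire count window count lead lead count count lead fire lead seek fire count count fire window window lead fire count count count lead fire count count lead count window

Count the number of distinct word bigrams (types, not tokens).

17

33 tokens → 32 bigram windows in total.
Repeated bigrams (each contributes count−1 duplicates):
  count count: 5
  count lead: 4
  fire count: 4
  lead fire: 3
  count window: 2
  fire fire: 2
  lead count: 2
15 duplicate windows → 32 − 15 = 17 distinct.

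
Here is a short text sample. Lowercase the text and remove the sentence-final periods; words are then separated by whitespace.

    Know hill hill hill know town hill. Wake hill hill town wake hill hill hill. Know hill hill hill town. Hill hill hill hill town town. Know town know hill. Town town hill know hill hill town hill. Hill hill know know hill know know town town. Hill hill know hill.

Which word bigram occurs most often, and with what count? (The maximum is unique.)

"hill hill", 14 times

Bigram frequencies (highest first):
  hill hill: 14
  know hill: 6
  hill know: 6
  town hill: 5
  hill town: 5
  know town: 3
  … (6 more, each ≤ 3)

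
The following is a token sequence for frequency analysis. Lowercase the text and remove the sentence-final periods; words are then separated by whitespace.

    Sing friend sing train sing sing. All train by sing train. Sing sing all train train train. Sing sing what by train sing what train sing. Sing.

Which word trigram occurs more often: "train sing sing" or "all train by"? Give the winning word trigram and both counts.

"train sing sing" (4 vs 1)

"train sing sing": 4 occurrences
"all train by": 1 occurrence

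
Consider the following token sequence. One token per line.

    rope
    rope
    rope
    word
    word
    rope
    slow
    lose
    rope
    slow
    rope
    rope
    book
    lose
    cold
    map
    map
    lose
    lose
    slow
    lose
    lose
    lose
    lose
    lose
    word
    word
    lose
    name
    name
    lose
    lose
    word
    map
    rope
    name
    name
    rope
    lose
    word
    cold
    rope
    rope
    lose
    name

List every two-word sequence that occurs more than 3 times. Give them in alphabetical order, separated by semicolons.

lose lose; rope rope

Bigram counts meeting the condition (more than 3 times):
  lose lose: 6
  rope rope: 4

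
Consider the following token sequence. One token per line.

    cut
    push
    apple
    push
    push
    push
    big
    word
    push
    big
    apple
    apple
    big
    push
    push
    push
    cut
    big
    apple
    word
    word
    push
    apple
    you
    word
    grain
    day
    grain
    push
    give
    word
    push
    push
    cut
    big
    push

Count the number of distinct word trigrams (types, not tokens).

31

36 tokens → 34 trigram windows in total.
Repeated trigrams (each contributes count−1 duplicates):
  push cut big: 2
  push push cut: 2
  push push push: 2
3 duplicate windows → 34 − 3 = 31 distinct.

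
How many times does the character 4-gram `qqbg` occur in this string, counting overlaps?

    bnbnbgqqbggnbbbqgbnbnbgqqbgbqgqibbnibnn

2

Sliding a length-4 window over the 39 characters (36 positions):
  position 7–10: qqbg
  position 24–27: qqbg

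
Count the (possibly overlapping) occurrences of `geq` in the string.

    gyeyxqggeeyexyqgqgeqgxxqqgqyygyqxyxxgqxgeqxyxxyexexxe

2

Sliding a length-3 window over the 53 characters (51 positions):
  position 18–20: geq
  position 40–42: geq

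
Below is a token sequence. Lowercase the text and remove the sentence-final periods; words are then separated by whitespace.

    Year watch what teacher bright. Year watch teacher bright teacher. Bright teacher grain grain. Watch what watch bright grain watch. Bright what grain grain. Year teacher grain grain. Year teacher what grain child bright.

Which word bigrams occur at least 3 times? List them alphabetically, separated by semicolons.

grain grain; teacher bright

Bigram counts meeting the condition (at least 3 times):
  grain grain: 3
  teacher bright: 3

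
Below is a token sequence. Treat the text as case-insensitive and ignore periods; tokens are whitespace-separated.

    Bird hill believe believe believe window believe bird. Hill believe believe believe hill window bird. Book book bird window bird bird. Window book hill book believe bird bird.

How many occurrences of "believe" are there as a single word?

Scanning the 28 tokens for "believe":
  position 3: believe
  position 4: believe
  position 5: believe
  position 7: believe
  position 10: believe
  position 11: believe
  position 12: believe
  position 26: believe

8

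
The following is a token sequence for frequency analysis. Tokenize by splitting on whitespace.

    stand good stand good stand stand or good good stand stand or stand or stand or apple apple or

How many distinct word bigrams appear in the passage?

10

19 tokens → 18 bigram windows in total.
Repeated bigrams (each contributes count−1 duplicates):
  stand or: 4
  good stand: 3
  or stand: 2
  stand good: 2
  stand stand: 2
8 duplicate windows → 18 − 8 = 10 distinct.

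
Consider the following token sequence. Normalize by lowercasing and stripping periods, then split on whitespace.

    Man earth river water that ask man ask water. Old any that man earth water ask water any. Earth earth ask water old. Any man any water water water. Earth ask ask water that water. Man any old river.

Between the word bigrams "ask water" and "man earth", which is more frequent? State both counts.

"ask water" (4 vs 2)

"ask water": 4 occurrences
"man earth": 2 occurrences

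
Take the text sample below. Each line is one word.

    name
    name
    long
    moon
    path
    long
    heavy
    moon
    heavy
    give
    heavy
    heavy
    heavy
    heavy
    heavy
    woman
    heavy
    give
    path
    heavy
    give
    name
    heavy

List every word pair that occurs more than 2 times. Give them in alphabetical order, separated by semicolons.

heavy give; heavy heavy

Bigram counts meeting the condition (more than 2 times):
  heavy give: 3
  heavy heavy: 4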